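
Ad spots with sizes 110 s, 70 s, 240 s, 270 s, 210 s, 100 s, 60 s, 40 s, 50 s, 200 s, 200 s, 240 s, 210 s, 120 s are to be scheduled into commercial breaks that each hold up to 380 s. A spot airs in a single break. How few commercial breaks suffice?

Total = 270 + 240 + 240 + 210 + 210 + 200 + 200 + 120 + 110 + 100 + 70 + 60 + 50 + 40 = 2120 s.
Lower bound: ⌈2120/380⌉ = 6 commercial breaks.
Also, 7 ad spots each exceed 190 s, and no two of those can share a break, so at least 7 commercial breaks are needed.
A packing using 7 commercial breaks:
  break 1: 270 + 110 = 380
  break 2: 240 + 120 = 360
  break 3: 240 + 100 + 40 = 380
  break 4: 210 + 70 + 60 = 340
  break 5: 210 + 50 = 260
  break 6: 200 = 200
  break 7: 200 = 200
This matches the lower bound, so 7 is optimal.

7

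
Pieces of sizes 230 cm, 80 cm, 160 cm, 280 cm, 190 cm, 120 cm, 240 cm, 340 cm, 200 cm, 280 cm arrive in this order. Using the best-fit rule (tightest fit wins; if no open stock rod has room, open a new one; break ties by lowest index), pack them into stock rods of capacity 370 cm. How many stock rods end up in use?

7

  230 → stock rod 1 (new)  [load 230/370]
  80 → stock rod 1  [load 310/370]
  160 → stock rod 2 (new)  [load 160/370]
  280 → stock rod 3 (new)  [load 280/370]
  190 → stock rod 2  [load 350/370]
  120 → stock rod 4 (new)  [load 120/370]
  240 → stock rod 4  [load 360/370]
  340 → stock rod 5 (new)  [load 340/370]
  200 → stock rod 6 (new)  [load 200/370]
  280 → stock rod 7 (new)  [load 280/370]
7 stock rods opened.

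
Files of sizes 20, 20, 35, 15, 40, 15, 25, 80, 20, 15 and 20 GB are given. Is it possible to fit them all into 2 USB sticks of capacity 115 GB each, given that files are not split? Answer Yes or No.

Total = 305 GB; ⌈305/115⌉ = 3.
At least 3 USB sticks are required, but only 2 are allowed.

No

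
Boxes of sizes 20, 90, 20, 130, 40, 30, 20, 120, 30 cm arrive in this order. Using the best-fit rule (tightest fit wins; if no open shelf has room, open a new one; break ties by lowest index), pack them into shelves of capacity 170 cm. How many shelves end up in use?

3

  20 → shelf 1 (new)  [load 20/170]
  90 → shelf 1  [load 110/170]
  20 → shelf 1  [load 130/170]
  130 → shelf 2 (new)  [load 130/170]
  40 → shelf 1  [load 170/170]
  30 → shelf 2  [load 160/170]
  20 → shelf 3 (new)  [load 20/170]
  120 → shelf 3  [load 140/170]
  30 → shelf 3  [load 170/170]
3 shelves opened.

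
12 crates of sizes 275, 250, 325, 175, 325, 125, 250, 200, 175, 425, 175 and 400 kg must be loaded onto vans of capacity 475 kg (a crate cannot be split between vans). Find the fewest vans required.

8

Total = 425 + 400 + 325 + 325 + 275 + 250 + 250 + 200 + 175 + 175 + 175 + 125 = 3100 kg.
Lower bound: ⌈3100/475⌉ = 7 vans.
A packing using 8 vans:
  van 1: 425 = 425
  van 2: 400 = 400
  van 3: 325 + 125 = 450
  van 4: 325 = 325
  van 5: 275 + 200 = 475
  van 6: 250 + 175 = 425
  van 7: 250 + 175 = 425
  van 8: 175 = 175
No arrangement into 7 vans stays within capacity, so 8 is optimal.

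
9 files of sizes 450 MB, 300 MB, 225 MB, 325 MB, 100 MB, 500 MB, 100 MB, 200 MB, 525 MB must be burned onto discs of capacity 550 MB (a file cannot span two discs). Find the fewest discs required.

6

Total = 525 + 500 + 450 + 325 + 300 + 225 + 200 + 100 + 100 = 2725 MB.
Lower bound: ⌈2725/550⌉ = 5 discs.
A packing using 6 discs:
  disc 1: 525 = 525
  disc 2: 500 = 500
  disc 3: 450 + 100 = 550
  disc 4: 325 + 225 = 550
  disc 5: 300 + 200 = 500
  disc 6: 100 = 100
No arrangement into 5 discs stays within capacity, so 6 is optimal.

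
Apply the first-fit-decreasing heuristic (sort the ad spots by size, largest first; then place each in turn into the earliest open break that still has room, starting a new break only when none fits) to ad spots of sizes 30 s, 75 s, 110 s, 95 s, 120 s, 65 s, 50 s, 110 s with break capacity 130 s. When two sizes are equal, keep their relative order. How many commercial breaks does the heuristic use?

6

Sorted descending: 120, 110, 110, 95, 75, 65, 50, 30.
  120 → break 1 (new)  [load 120/130]
  110 → break 2 (new)  [load 110/130]
  110 → break 3 (new)  [load 110/130]
  95 → break 4 (new)  [load 95/130]
  75 → break 5 (new)  [load 75/130]
  65 → break 6 (new)  [load 65/130]
  50 → break 5  [load 125/130]
  30 → break 4  [load 125/130]
6 commercial breaks opened.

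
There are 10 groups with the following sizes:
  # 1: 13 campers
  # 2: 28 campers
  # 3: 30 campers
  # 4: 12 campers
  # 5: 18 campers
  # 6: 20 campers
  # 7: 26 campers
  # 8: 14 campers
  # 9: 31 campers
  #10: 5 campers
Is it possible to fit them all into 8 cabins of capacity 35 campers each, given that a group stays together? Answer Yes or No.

A valid assignment using 7 cabins:
  cabin 1: 31 = 31
  cabin 2: 30 + 5 = 35
  cabin 3: 28 = 28
  cabin 4: 26 = 26
  cabin 5: 20 + 14 = 34
  cabin 6: 18 + 13 = 31
  cabin 7: 12 = 12
That uses only 7 ≤ 8, so 8 cabins are enough.

Yes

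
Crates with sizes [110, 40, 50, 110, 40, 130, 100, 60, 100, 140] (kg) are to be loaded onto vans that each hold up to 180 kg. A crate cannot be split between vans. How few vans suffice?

Total = 140 + 130 + 110 + 110 + 100 + 100 + 60 + 50 + 40 + 40 = 880 kg.
Lower bound: ⌈880/180⌉ = 5 vans.
Also, 6 crates each exceed 90 kg, and no two of those can share a van, so at least 6 vans are needed.
A packing using 6 vans:
  van 1: 140 + 40 = 180
  van 2: 130 + 50 = 180
  van 3: 110 + 60 = 170
  van 4: 110 + 40 = 150
  van 5: 100 = 100
  van 6: 100 = 100
This matches the lower bound, so 6 is optimal.

6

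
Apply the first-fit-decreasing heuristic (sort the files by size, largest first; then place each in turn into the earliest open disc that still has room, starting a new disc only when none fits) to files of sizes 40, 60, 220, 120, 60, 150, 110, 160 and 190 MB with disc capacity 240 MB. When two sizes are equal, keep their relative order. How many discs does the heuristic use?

Sorted descending: 220, 190, 160, 150, 120, 110, 60, 60, 40.
  220 → disc 1 (new)  [load 220/240]
  190 → disc 2 (new)  [load 190/240]
  160 → disc 3 (new)  [load 160/240]
  150 → disc 4 (new)  [load 150/240]
  120 → disc 5 (new)  [load 120/240]
  110 → disc 5  [load 230/240]
  60 → disc 3  [load 220/240]
  60 → disc 4  [load 210/240]
  40 → disc 2  [load 230/240]
5 discs opened.

5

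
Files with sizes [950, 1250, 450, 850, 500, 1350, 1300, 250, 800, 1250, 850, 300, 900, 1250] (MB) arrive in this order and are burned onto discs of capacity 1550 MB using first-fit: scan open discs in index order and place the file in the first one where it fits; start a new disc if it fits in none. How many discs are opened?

  950 → disc 1 (new)  [load 950/1550]
  1250 → disc 2 (new)  [load 1250/1550]
  450 → disc 1  [load 1400/1550]
  850 → disc 3 (new)  [load 850/1550]
  500 → disc 3  [load 1350/1550]
  1350 → disc 4 (new)  [load 1350/1550]
  1300 → disc 5 (new)  [load 1300/1550]
  250 → disc 2  [load 1500/1550]
  800 → disc 6 (new)  [load 800/1550]
  1250 → disc 7 (new)  [load 1250/1550]
  850 → disc 8 (new)  [load 850/1550]
  300 → disc 6  [load 1100/1550]
  900 → disc 9 (new)  [load 900/1550]
  1250 → disc 10 (new)  [load 1250/1550]
10 discs opened.

10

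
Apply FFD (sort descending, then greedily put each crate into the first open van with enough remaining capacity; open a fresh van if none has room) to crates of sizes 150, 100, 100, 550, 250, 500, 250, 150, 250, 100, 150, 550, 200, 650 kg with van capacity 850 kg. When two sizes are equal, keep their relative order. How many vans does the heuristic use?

Sorted descending: 650, 550, 550, 500, 250, 250, 250, 200, 150, 150, 150, 100, 100, 100.
  650 → van 1 (new)  [load 650/850]
  550 → van 2 (new)  [load 550/850]
  550 → van 3 (new)  [load 550/850]
  500 → van 4 (new)  [load 500/850]
  250 → van 2  [load 800/850]
  250 → van 3  [load 800/850]
  250 → van 4  [load 750/850]
  200 → van 1  [load 850/850]
  150 → van 5 (new)  [load 150/850]
  150 → van 5  [load 300/850]
  150 → van 5  [load 450/850]
  100 → van 4  [load 850/850]
  100 → van 5  [load 550/850]
  100 → van 5  [load 650/850]
5 vans opened.

5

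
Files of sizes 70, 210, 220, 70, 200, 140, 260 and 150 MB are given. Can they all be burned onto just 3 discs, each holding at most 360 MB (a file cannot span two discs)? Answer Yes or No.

Total = 1320 MB; ⌈1320/360⌉ = 4.
At least 4 discs are required, but only 3 are allowed.

No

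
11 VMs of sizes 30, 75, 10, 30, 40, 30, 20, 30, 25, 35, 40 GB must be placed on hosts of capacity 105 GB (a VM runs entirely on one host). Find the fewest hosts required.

4

Total = 75 + 40 + 40 + 35 + 30 + 30 + 30 + 30 + 25 + 20 + 10 = 365 GB.
Lower bound: ⌈365/105⌉ = 4 hosts.
A packing using 4 hosts:
  host 1: 75 + 30 = 105
  host 2: 40 + 40 + 25 = 105
  host 3: 35 + 30 + 30 + 10 = 105
  host 4: 30 + 20 = 50
This matches the lower bound, so 4 is optimal.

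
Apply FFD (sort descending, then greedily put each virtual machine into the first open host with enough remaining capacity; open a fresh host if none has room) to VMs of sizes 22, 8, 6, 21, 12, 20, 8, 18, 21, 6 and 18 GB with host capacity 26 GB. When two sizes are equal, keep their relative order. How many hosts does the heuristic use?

Sorted descending: 22, 21, 21, 20, 18, 18, 12, 8, 8, 6, 6.
  22 → host 1 (new)  [load 22/26]
  21 → host 2 (new)  [load 21/26]
  21 → host 3 (new)  [load 21/26]
  20 → host 4 (new)  [load 20/26]
  18 → host 5 (new)  [load 18/26]
  18 → host 6 (new)  [load 18/26]
  12 → host 7 (new)  [load 12/26]
  8 → host 5  [load 26/26]
  8 → host 6  [load 26/26]
  6 → host 4  [load 26/26]
  6 → host 7  [load 18/26]
7 hosts opened.

7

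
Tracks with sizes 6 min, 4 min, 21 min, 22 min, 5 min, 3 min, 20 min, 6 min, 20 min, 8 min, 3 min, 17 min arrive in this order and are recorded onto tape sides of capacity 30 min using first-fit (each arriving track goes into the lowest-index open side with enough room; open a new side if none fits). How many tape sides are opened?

6

  6 → side 1 (new)  [load 6/30]
  4 → side 1  [load 10/30]
  21 → side 2 (new)  [load 21/30]
  22 → side 3 (new)  [load 22/30]
  5 → side 1  [load 15/30]
  3 → side 1  [load 18/30]
  20 → side 4 (new)  [load 20/30]
  6 → side 1  [load 24/30]
  20 → side 5 (new)  [load 20/30]
  8 → side 2  [load 29/30]
  3 → side 1  [load 27/30]
  17 → side 6 (new)  [load 17/30]
6 tape sides opened.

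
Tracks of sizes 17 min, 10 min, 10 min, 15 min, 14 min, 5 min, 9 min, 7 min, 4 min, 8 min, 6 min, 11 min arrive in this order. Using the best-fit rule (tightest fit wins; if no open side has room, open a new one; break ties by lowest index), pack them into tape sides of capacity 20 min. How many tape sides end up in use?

  17 → side 1 (new)  [load 17/20]
  10 → side 2 (new)  [load 10/20]
  10 → side 2  [load 20/20]
  15 → side 3 (new)  [load 15/20]
  14 → side 4 (new)  [load 14/20]
  5 → side 3  [load 20/20]
  9 → side 5 (new)  [load 9/20]
  7 → side 5  [load 16/20]
  4 → side 5  [load 20/20]
  8 → side 6 (new)  [load 8/20]
  6 → side 4  [load 20/20]
  11 → side 6  [load 19/20]
6 tape sides opened.

6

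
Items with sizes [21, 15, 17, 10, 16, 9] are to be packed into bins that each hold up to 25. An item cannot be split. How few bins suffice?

4

Total = 21 + 17 + 16 + 15 + 10 + 9 = 88.
Lower bound: ⌈88/25⌉ = 4 bins.
A packing using 4 bins:
  bin 1: 21 = 21
  bin 2: 17 = 17
  bin 3: 16 + 9 = 25
  bin 4: 15 + 10 = 25
This matches the lower bound, so 4 is optimal.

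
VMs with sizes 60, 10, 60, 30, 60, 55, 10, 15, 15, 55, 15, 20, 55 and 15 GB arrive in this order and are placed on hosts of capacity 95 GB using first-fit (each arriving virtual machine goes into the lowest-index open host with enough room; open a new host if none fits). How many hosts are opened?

  60 → host 1 (new)  [load 60/95]
  10 → host 1  [load 70/95]
  60 → host 2 (new)  [load 60/95]
  30 → host 2  [load 90/95]
  60 → host 3 (new)  [load 60/95]
  55 → host 4 (new)  [load 55/95]
  10 → host 1  [load 80/95]
  15 → host 1  [load 95/95]
  15 → host 3  [load 75/95]
  55 → host 5 (new)  [load 55/95]
  15 → host 3  [load 90/95]
  20 → host 4  [load 75/95]
  55 → host 6 (new)  [load 55/95]
  15 → host 4  [load 90/95]
6 hosts opened.

6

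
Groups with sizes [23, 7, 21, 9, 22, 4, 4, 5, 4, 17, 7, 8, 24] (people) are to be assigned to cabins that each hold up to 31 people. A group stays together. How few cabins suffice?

6

Total = 24 + 23 + 22 + 21 + 17 + 9 + 8 + 7 + 7 + 5 + 4 + 4 + 4 = 155 people.
Lower bound: ⌈155/31⌉ = 5 cabins.
A packing using 6 cabins:
  cabin 1: 24 + 7 = 31
  cabin 2: 23 + 8 = 31
  cabin 3: 22 + 9 = 31
  cabin 4: 21 + 7 = 28
  cabin 5: 17 + 5 + 4 + 4 = 30
  cabin 6: 4 = 4
No arrangement into 5 cabins stays within capacity, so 6 is optimal.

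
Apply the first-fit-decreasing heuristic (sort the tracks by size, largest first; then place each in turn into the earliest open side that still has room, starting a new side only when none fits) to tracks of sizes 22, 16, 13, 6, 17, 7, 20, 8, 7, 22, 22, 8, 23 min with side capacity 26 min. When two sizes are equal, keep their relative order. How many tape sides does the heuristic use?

Sorted descending: 23, 22, 22, 22, 20, 17, 16, 13, 8, 8, 7, 7, 6.
  23 → side 1 (new)  [load 23/26]
  22 → side 2 (new)  [load 22/26]
  22 → side 3 (new)  [load 22/26]
  22 → side 4 (new)  [load 22/26]
  20 → side 5 (new)  [load 20/26]
  17 → side 6 (new)  [load 17/26]
  16 → side 7 (new)  [load 16/26]
  13 → side 8 (new)  [load 13/26]
  8 → side 6  [load 25/26]
  8 → side 7  [load 24/26]
  7 → side 8  [load 20/26]
  7 → side 9 (new)  [load 7/26]
  6 → side 5  [load 26/26]
9 tape sides opened.

9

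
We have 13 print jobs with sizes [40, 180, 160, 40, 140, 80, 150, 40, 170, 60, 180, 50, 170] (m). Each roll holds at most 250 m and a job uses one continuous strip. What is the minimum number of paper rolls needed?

7

Total = 180 + 180 + 170 + 170 + 160 + 150 + 140 + 80 + 60 + 50 + 40 + 40 + 40 = 1460 m.
Lower bound: ⌈1460/250⌉ = 6 paper rolls.
Also, 7 print jobs each exceed 125 m, and no two of those can share a roll, so at least 7 paper rolls are needed.
A packing using 7 paper rolls:
  roll 1: 180 + 60 = 240
  roll 2: 180 + 50 = 230
  roll 3: 170 + 80 = 250
  roll 4: 170 + 40 + 40 = 250
  roll 5: 160 + 40 = 200
  roll 6: 150 = 150
  roll 7: 140 = 140
This matches the lower bound, so 7 is optimal.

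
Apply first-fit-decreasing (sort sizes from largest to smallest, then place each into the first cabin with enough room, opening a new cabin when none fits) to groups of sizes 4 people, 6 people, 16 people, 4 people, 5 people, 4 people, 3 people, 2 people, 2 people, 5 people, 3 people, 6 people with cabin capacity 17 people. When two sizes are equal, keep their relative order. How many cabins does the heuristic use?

Sorted descending: 16, 6, 6, 5, 5, 4, 4, 4, 3, 3, 2, 2.
  16 → cabin 1 (new)  [load 16/17]
  6 → cabin 2 (new)  [load 6/17]
  6 → cabin 2  [load 12/17]
  5 → cabin 2  [load 17/17]
  5 → cabin 3 (new)  [load 5/17]
  4 → cabin 3  [load 9/17]
  4 → cabin 3  [load 13/17]
  4 → cabin 3  [load 17/17]
  3 → cabin 4 (new)  [load 3/17]
  3 → cabin 4  [load 6/17]
  2 → cabin 4  [load 8/17]
  2 → cabin 4  [load 10/17]
4 cabins opened.

4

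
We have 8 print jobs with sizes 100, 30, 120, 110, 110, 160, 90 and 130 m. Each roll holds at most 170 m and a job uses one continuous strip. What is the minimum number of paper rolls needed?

Total = 160 + 130 + 120 + 110 + 110 + 100 + 90 + 30 = 850 m.
Lower bound: ⌈850/170⌉ = 5 paper rolls.
Also, 7 print jobs each exceed 85 m, and no two of those can share a roll, so at least 7 paper rolls are needed.
A packing using 7 paper rolls:
  roll 1: 160 = 160
  roll 2: 130 + 30 = 160
  roll 3: 120 = 120
  roll 4: 110 = 110
  roll 5: 110 = 110
  roll 6: 100 = 100
  roll 7: 90 = 90
This matches the lower bound, so 7 is optimal.

7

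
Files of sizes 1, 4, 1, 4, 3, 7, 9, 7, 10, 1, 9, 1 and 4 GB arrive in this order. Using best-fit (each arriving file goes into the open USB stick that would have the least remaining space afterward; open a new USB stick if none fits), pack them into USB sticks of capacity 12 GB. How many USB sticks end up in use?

  1 → USB stick 1 (new)  [load 1/12]
  4 → USB stick 1  [load 5/12]
  1 → USB stick 1  [load 6/12]
  4 → USB stick 1  [load 10/12]
  3 → USB stick 2 (new)  [load 3/12]
  7 → USB stick 2  [load 10/12]
  9 → USB stick 3 (new)  [load 9/12]
  7 → USB stick 4 (new)  [load 7/12]
  10 → USB stick 5 (new)  [load 10/12]
  1 → USB stick 1  [load 11/12]
  9 → USB stick 6 (new)  [load 9/12]
  1 → USB stick 1  [load 12/12]
  4 → USB stick 4  [load 11/12]
6 USB sticks opened.

6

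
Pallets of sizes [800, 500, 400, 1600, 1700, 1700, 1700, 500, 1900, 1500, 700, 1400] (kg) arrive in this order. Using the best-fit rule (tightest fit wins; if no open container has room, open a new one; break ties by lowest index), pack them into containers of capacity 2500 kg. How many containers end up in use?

8

  800 → container 1 (new)  [load 800/2500]
  500 → container 1  [load 1300/2500]
  400 → container 1  [load 1700/2500]
  1600 → container 2 (new)  [load 1600/2500]
  1700 → container 3 (new)  [load 1700/2500]
  1700 → container 4 (new)  [load 1700/2500]
  1700 → container 5 (new)  [load 1700/2500]
  500 → container 1  [load 2200/2500]
  1900 → container 6 (new)  [load 1900/2500]
  1500 → container 7 (new)  [load 1500/2500]
  700 → container 3  [load 2400/2500]
  1400 → container 8 (new)  [load 1400/2500]
8 containers opened.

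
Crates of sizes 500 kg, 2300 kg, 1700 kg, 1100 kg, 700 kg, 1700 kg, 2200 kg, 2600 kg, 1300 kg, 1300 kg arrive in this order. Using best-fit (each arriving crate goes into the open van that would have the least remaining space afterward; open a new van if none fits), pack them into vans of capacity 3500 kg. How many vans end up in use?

  500 → van 1 (new)  [load 500/3500]
  2300 → van 1  [load 2800/3500]
  1700 → van 2 (new)  [load 1700/3500]
  1100 → van 2  [load 2800/3500]
  700 → van 1  [load 3500/3500]
  1700 → van 3 (new)  [load 1700/3500]
  2200 → van 4 (new)  [load 2200/3500]
  2600 → van 5 (new)  [load 2600/3500]
  1300 → van 4  [load 3500/3500]
  1300 → van 3  [load 3000/3500]
5 vans opened.

5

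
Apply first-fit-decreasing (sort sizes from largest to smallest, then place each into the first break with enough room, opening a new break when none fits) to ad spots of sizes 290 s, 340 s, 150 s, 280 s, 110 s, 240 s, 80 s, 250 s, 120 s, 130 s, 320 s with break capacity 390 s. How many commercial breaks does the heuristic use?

Sorted descending: 340, 320, 290, 280, 250, 240, 150, 130, 120, 110, 80.
  340 → break 1 (new)  [load 340/390]
  320 → break 2 (new)  [load 320/390]
  290 → break 3 (new)  [load 290/390]
  280 → break 4 (new)  [load 280/390]
  250 → break 5 (new)  [load 250/390]
  240 → break 6 (new)  [load 240/390]
  150 → break 6  [load 390/390]
  130 → break 5  [load 380/390]
  120 → break 7 (new)  [load 120/390]
  110 → break 4  [load 390/390]
  80 → break 3  [load 370/390]
7 commercial breaks opened.

7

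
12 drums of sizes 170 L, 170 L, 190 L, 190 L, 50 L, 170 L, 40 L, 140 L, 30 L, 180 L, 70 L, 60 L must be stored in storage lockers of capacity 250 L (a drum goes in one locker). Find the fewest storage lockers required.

Total = 190 + 190 + 180 + 170 + 170 + 170 + 140 + 70 + 60 + 50 + 40 + 30 = 1460 L.
Lower bound: ⌈1460/250⌉ = 6 storage lockers.
Also, 7 drums each exceed 125 L, and no two of those can share a locker, so at least 7 storage lockers are needed.
A packing using 7 storage lockers:
  locker 1: 190 + 60 = 250
  locker 2: 190 + 50 = 240
  locker 3: 180 + 70 = 250
  locker 4: 170 + 40 + 30 = 240
  locker 5: 170 = 170
  locker 6: 170 = 170
  locker 7: 140 = 140
This matches the lower bound, so 7 is optimal.

7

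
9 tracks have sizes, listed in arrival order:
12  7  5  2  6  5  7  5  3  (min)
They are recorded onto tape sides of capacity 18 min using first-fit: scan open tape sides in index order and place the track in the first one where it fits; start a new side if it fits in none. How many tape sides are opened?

  12 → side 1 (new)  [load 12/18]
  7 → side 2 (new)  [load 7/18]
  5 → side 1  [load 17/18]
  2 → side 2  [load 9/18]
  6 → side 2  [load 15/18]
  5 → side 3 (new)  [load 5/18]
  7 → side 3  [load 12/18]
  5 → side 3  [load 17/18]
  3 → side 2  [load 18/18]
3 tape sides opened.

3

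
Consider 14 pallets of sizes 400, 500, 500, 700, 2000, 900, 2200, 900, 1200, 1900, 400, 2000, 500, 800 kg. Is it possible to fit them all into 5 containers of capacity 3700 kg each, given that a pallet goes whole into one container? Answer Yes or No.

Yes

A valid assignment using 5 containers:
  container 1: 2200 + 1200 = 3400
  container 2: 2000 + 900 + 800 = 3700
  container 3: 2000 + 900 + 700 = 3600
  container 4: 1900 + 500 + 500 + 500 = 3400
  container 5: 400 + 400 = 800
Every load is within 3700 kg, so 5 containers suffice.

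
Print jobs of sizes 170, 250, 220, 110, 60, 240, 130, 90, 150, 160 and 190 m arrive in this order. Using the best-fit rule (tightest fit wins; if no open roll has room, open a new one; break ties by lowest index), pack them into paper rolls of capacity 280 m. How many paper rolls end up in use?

8

  170 → roll 1 (new)  [load 170/280]
  250 → roll 2 (new)  [load 250/280]
  220 → roll 3 (new)  [load 220/280]
  110 → roll 1  [load 280/280]
  60 → roll 3  [load 280/280]
  240 → roll 4 (new)  [load 240/280]
  130 → roll 5 (new)  [load 130/280]
  90 → roll 5  [load 220/280]
  150 → roll 6 (new)  [load 150/280]
  160 → roll 7 (new)  [load 160/280]
  190 → roll 8 (new)  [load 190/280]
8 paper rolls opened.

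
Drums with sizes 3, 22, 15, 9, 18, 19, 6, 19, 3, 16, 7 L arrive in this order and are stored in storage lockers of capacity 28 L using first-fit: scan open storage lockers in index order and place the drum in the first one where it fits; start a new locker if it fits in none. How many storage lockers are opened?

  3 → locker 1 (new)  [load 3/28]
  22 → locker 1  [load 25/28]
  15 → locker 2 (new)  [load 15/28]
  9 → locker 2  [load 24/28]
  18 → locker 3 (new)  [load 18/28]
  19 → locker 4 (new)  [load 19/28]
  6 → locker 3  [load 24/28]
  19 → locker 5 (new)  [load 19/28]
  3 → locker 1  [load 28/28]
  16 → locker 6 (new)  [load 16/28]
  7 → locker 4  [load 26/28]
6 storage lockers opened.

6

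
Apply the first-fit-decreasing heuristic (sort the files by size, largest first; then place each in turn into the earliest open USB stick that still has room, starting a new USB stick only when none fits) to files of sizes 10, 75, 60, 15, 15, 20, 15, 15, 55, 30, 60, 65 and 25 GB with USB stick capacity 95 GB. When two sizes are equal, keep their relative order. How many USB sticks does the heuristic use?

Sorted descending: 75, 65, 60, 60, 55, 30, 25, 20, 15, 15, 15, 15, 10.
  75 → USB stick 1 (new)  [load 75/95]
  65 → USB stick 2 (new)  [load 65/95]
  60 → USB stick 3 (new)  [load 60/95]
  60 → USB stick 4 (new)  [load 60/95]
  55 → USB stick 5 (new)  [load 55/95]
  30 → USB stick 2  [load 95/95]
  25 → USB stick 3  [load 85/95]
  20 → USB stick 1  [load 95/95]
  15 → USB stick 4  [load 75/95]
  15 → USB stick 4  [load 90/95]
  15 → USB stick 5  [load 70/95]
  15 → USB stick 5  [load 85/95]
  10 → USB stick 3  [load 95/95]
5 USB sticks opened.

5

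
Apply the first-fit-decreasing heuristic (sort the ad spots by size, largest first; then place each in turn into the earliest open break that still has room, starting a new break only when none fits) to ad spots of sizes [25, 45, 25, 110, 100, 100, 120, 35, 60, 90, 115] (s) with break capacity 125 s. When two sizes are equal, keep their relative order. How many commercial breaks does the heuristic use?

7

Sorted descending: 120, 115, 110, 100, 100, 90, 60, 45, 35, 25, 25.
  120 → break 1 (new)  [load 120/125]
  115 → break 2 (new)  [load 115/125]
  110 → break 3 (new)  [load 110/125]
  100 → break 4 (new)  [load 100/125]
  100 → break 5 (new)  [load 100/125]
  90 → break 6 (new)  [load 90/125]
  60 → break 7 (new)  [load 60/125]
  45 → break 7  [load 105/125]
  35 → break 6  [load 125/125]
  25 → break 4  [load 125/125]
  25 → break 5  [load 125/125]
7 commercial breaks opened.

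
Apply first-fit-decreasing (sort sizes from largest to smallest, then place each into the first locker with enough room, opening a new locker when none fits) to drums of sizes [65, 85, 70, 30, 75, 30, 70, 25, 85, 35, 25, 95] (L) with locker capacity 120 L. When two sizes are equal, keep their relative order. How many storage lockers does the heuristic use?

Sorted descending: 95, 85, 85, 75, 70, 70, 65, 35, 30, 30, 25, 25.
  95 → locker 1 (new)  [load 95/120]
  85 → locker 2 (new)  [load 85/120]
  85 → locker 3 (new)  [load 85/120]
  75 → locker 4 (new)  [load 75/120]
  70 → locker 5 (new)  [load 70/120]
  70 → locker 6 (new)  [load 70/120]
  65 → locker 7 (new)  [load 65/120]
  35 → locker 2  [load 120/120]
  30 → locker 3  [load 115/120]
  30 → locker 4  [load 105/120]
  25 → locker 1  [load 120/120]
  25 → locker 5  [load 95/120]
7 storage lockers opened.

7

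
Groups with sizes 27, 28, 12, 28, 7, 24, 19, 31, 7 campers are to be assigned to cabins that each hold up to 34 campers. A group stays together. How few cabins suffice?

Total = 31 + 28 + 28 + 27 + 24 + 19 + 12 + 7 + 7 = 183 campers.
Lower bound: ⌈183/34⌉ = 6 cabins.
A packing using 6 cabins:
  cabin 1: 31 = 31
  cabin 2: 28 = 28
  cabin 3: 28 = 28
  cabin 4: 27 + 7 = 34
  cabin 5: 24 + 7 = 31
  cabin 6: 19 + 12 = 31
This matches the lower bound, so 6 is optimal.

6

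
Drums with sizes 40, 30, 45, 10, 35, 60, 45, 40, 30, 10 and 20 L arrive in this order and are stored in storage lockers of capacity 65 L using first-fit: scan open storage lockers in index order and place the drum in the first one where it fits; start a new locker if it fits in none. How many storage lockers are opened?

7

  40 → locker 1 (new)  [load 40/65]
  30 → locker 2 (new)  [load 30/65]
  45 → locker 3 (new)  [load 45/65]
  10 → locker 1  [load 50/65]
  35 → locker 2  [load 65/65]
  60 → locker 4 (new)  [load 60/65]
  45 → locker 5 (new)  [load 45/65]
  40 → locker 6 (new)  [load 40/65]
  30 → locker 7 (new)  [load 30/65]
  10 → locker 1  [load 60/65]
  20 → locker 3  [load 65/65]
7 storage lockers opened.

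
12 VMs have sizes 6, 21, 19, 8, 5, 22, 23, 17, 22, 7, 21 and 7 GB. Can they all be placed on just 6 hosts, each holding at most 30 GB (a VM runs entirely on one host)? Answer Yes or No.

Total = 178 GB; ⌈178/30⌉ = 6.
7 VMs each exceed half the capacity and cannot share a host, forcing at least 7 hosts.
At least 7 hosts are required, but only 6 are allowed.

No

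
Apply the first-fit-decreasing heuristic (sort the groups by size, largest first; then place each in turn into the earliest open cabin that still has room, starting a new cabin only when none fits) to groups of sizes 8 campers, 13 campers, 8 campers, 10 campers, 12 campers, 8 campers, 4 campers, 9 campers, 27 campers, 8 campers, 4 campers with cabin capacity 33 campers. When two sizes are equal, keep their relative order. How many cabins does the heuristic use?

4

Sorted descending: 27, 13, 12, 10, 9, 8, 8, 8, 8, 4, 4.
  27 → cabin 1 (new)  [load 27/33]
  13 → cabin 2 (new)  [load 13/33]
  12 → cabin 2  [load 25/33]
  10 → cabin 3 (new)  [load 10/33]
  9 → cabin 3  [load 19/33]
  8 → cabin 2  [load 33/33]
  8 → cabin 3  [load 27/33]
  8 → cabin 4 (new)  [load 8/33]
  8 → cabin 4  [load 16/33]
  4 → cabin 1  [load 31/33]
  4 → cabin 3  [load 31/33]
4 cabins opened.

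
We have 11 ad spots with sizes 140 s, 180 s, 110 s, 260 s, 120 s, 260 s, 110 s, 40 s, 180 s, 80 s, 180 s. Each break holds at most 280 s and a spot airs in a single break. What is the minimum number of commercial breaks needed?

Total = 260 + 260 + 180 + 180 + 180 + 140 + 120 + 110 + 110 + 80 + 40 = 1660 s.
Lower bound: ⌈1660/280⌉ = 6 commercial breaks.
A packing using 7 commercial breaks:
  break 1: 260 = 260
  break 2: 260 = 260
  break 3: 180 + 80 = 260
  break 4: 180 + 40 = 220
  break 5: 180 = 180
  break 6: 140 + 120 = 260
  break 7: 110 + 110 = 220
No arrangement into 6 commercial breaks stays within capacity, so 7 is optimal.

7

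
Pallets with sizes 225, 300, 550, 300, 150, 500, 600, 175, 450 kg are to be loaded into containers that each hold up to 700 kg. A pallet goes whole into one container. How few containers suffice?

5

Total = 600 + 550 + 500 + 450 + 300 + 300 + 225 + 175 + 150 = 3250 kg.
Lower bound: ⌈3250/700⌉ = 5 containers.
A packing using 5 containers:
  container 1: 600 = 600
  container 2: 550 + 150 = 700
  container 3: 500 + 175 = 675
  container 4: 450 + 225 = 675
  container 5: 300 + 300 = 600
This matches the lower bound, so 5 is optimal.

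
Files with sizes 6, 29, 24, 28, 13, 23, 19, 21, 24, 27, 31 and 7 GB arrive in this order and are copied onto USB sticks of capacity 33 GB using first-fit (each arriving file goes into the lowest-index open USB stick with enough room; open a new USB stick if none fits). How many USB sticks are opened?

  6 → USB stick 1 (new)  [load 6/33]
  29 → USB stick 2 (new)  [load 29/33]
  24 → USB stick 1  [load 30/33]
  28 → USB stick 3 (new)  [load 28/33]
  13 → USB stick 4 (new)  [load 13/33]
  23 → USB stick 5 (new)  [load 23/33]
  19 → USB stick 4  [load 32/33]
  21 → USB stick 6 (new)  [load 21/33]
  24 → USB stick 7 (new)  [load 24/33]
  27 → USB stick 8 (new)  [load 27/33]
  31 → USB stick 9 (new)  [load 31/33]
  7 → USB stick 5  [load 30/33]
9 USB sticks opened.

9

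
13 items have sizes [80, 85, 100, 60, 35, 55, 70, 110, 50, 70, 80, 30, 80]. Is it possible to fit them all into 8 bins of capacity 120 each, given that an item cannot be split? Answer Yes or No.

Total = 905; ⌈905/120⌉ = 8.
The bound of 8 does not rule out 8, but exhaustive search shows no assignment into 8 bins of capacity 120 exists — the minimum is 9.

No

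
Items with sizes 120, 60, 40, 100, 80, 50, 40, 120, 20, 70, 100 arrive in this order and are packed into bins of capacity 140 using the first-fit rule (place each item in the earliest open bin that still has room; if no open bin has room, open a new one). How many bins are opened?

7

  120 → bin 1 (new)  [load 120/140]
  60 → bin 2 (new)  [load 60/140]
  40 → bin 2  [load 100/140]
  100 → bin 3 (new)  [load 100/140]
  80 → bin 4 (new)  [load 80/140]
  50 → bin 4  [load 130/140]
  40 → bin 2  [load 140/140]
  120 → bin 5 (new)  [load 120/140]
  20 → bin 1  [load 140/140]
  70 → bin 6 (new)  [load 70/140]
  100 → bin 7 (new)  [load 100/140]
7 bins opened.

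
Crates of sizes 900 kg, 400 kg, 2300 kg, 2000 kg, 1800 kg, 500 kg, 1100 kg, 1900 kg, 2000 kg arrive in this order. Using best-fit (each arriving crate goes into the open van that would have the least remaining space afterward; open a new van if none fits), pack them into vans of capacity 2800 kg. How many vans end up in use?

6

  900 → van 1 (new)  [load 900/2800]
  400 → van 1  [load 1300/2800]
  2300 → van 2 (new)  [load 2300/2800]
  2000 → van 3 (new)  [load 2000/2800]
  1800 → van 4 (new)  [load 1800/2800]
  500 → van 2  [load 2800/2800]
  1100 → van 1  [load 2400/2800]
  1900 → van 5 (new)  [load 1900/2800]
  2000 → van 6 (new)  [load 2000/2800]
6 vans opened.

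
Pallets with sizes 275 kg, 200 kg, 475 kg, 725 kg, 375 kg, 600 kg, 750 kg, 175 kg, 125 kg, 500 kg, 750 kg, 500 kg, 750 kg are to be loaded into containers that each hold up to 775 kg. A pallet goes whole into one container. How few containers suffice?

9

Total = 750 + 750 + 750 + 725 + 600 + 500 + 500 + 475 + 375 + 275 + 200 + 175 + 125 = 6200 kg.
Lower bound: ⌈6200/775⌉ = 8 containers.
A packing using 9 containers:
  container 1: 750 = 750
  container 2: 750 = 750
  container 3: 750 = 750
  container 4: 725 = 725
  container 5: 600 + 175 = 775
  container 6: 500 + 275 = 775
  container 7: 500 + 200 = 700
  container 8: 475 + 125 = 600
  container 9: 375 = 375
No arrangement into 8 containers stays within capacity, so 9 is optimal.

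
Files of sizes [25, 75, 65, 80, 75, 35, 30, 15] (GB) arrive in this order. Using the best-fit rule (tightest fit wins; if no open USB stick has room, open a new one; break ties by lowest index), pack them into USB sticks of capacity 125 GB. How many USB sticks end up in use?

  25 → USB stick 1 (new)  [load 25/125]
  75 → USB stick 1  [load 100/125]
  65 → USB stick 2 (new)  [load 65/125]
  80 → USB stick 3 (new)  [load 80/125]
  75 → USB stick 4 (new)  [load 75/125]
  35 → USB stick 3  [load 115/125]
  30 → USB stick 4  [load 105/125]
  15 → USB stick 4  [load 120/125]
4 USB sticks opened.

4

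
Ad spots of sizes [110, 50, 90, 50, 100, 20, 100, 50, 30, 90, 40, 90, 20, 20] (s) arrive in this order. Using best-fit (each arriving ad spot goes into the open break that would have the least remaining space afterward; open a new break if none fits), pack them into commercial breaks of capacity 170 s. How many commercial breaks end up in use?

6

  110 → break 1 (new)  [load 110/170]
  50 → break 1  [load 160/170]
  90 → break 2 (new)  [load 90/170]
  50 → break 2  [load 140/170]
  100 → break 3 (new)  [load 100/170]
  20 → break 2  [load 160/170]
  100 → break 4 (new)  [load 100/170]
  50 → break 3  [load 150/170]
  30 → break 4  [load 130/170]
  90 → break 5 (new)  [load 90/170]
  40 → break 4  [load 170/170]
  90 → break 6 (new)  [load 90/170]
  20 → break 3  [load 170/170]
  20 → break 5  [load 110/170]
6 commercial breaks opened.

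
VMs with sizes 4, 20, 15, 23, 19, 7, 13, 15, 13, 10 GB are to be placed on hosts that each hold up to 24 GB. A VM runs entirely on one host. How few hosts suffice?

7

Total = 23 + 20 + 19 + 15 + 15 + 13 + 13 + 10 + 7 + 4 = 139 GB.
Lower bound: ⌈139/24⌉ = 6 hosts.
Also, 7 VMs each exceed 12 GB, and no two of those can share a host, so at least 7 hosts are needed.
A packing using 7 hosts:
  host 1: 23 = 23
  host 2: 20 + 4 = 24
  host 3: 19 = 19
  host 4: 15 + 7 = 22
  host 5: 15 = 15
  host 6: 13 + 10 = 23
  host 7: 13 = 13
This matches the lower bound, so 7 is optimal.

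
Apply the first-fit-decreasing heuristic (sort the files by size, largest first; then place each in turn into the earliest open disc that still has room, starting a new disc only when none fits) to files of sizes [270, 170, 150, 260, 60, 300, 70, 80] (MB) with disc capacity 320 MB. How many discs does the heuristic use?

5

Sorted descending: 300, 270, 260, 170, 150, 80, 70, 60.
  300 → disc 1 (new)  [load 300/320]
  270 → disc 2 (new)  [load 270/320]
  260 → disc 3 (new)  [load 260/320]
  170 → disc 4 (new)  [load 170/320]
  150 → disc 4  [load 320/320]
  80 → disc 5 (new)  [load 80/320]
  70 → disc 5  [load 150/320]
  60 → disc 3  [load 320/320]
5 discs opened.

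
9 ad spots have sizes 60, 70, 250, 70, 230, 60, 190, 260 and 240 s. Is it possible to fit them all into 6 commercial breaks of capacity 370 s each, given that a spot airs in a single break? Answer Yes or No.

A valid assignment using 5 commercial breaks:
  break 1: 260 + 70 = 330
  break 2: 250 + 70 = 320
  break 3: 240 + 60 + 60 = 360
  break 4: 230 = 230
  break 5: 190 = 190
That uses only 5 ≤ 6, so 6 commercial breaks are enough.

Yes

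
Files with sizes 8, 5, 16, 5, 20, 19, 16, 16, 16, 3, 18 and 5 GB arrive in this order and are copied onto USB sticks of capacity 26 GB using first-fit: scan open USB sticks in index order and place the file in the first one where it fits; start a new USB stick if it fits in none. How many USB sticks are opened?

  8 → USB stick 1 (new)  [load 8/26]
  5 → USB stick 1  [load 13/26]
  16 → USB stick 2 (new)  [load 16/26]
  5 → USB stick 1  [load 18/26]
  20 → USB stick 3 (new)  [load 20/26]
  19 → USB stick 4 (new)  [load 19/26]
  16 → USB stick 5 (new)  [load 16/26]
  16 → USB stick 6 (new)  [load 16/26]
  16 → USB stick 7 (new)  [load 16/26]
  3 → USB stick 1  [load 21/26]
  18 → USB stick 8 (new)  [load 18/26]
  5 → USB stick 1  [load 26/26]
8 USB sticks opened.

8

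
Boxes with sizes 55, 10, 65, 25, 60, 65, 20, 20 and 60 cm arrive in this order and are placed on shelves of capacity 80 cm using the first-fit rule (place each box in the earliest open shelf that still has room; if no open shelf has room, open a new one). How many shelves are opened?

  55 → shelf 1 (new)  [load 55/80]
  10 → shelf 1  [load 65/80]
  65 → shelf 2 (new)  [load 65/80]
  25 → shelf 3 (new)  [load 25/80]
  60 → shelf 4 (new)  [load 60/80]
  65 → shelf 5 (new)  [load 65/80]
  20 → shelf 3  [load 45/80]
  20 → shelf 3  [load 65/80]
  60 → shelf 6 (new)  [load 60/80]
6 shelves opened.

6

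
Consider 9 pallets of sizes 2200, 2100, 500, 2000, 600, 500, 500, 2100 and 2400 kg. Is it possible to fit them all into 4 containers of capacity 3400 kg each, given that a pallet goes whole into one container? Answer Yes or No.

No

Total = 12900 kg; ⌈12900/3400⌉ = 4.
5 pallets each exceed half the capacity and cannot share a container, forcing at least 5 containers.
At least 5 containers are required, but only 4 are allowed.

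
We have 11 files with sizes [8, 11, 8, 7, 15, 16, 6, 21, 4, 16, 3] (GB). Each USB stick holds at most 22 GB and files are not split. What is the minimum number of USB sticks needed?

Total = 21 + 16 + 16 + 15 + 11 + 8 + 8 + 7 + 6 + 4 + 3 = 115 GB.
Lower bound: ⌈115/22⌉ = 6 USB sticks.
A packing using 6 USB sticks:
  USB stick 1: 21 = 21
  USB stick 2: 16 + 6 = 22
  USB stick 3: 16 + 4 = 20
  USB stick 4: 15 + 7 = 22
  USB stick 5: 11 + 8 + 3 = 22
  USB stick 6: 8 = 8
This matches the lower bound, so 6 is optimal.

6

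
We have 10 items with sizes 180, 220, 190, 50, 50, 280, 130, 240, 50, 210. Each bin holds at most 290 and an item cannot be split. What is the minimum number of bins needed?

Total = 280 + 240 + 220 + 210 + 190 + 180 + 130 + 50 + 50 + 50 = 1600.
Lower bound: ⌈1600/290⌉ = 6 bins.
A packing using 7 bins:
  bin 1: 280 = 280
  bin 2: 240 + 50 = 290
  bin 3: 220 + 50 = 270
  bin 4: 210 + 50 = 260
  bin 5: 190 = 190
  bin 6: 180 = 180
  bin 7: 130 = 130
No arrangement into 6 bins stays within capacity, so 7 is optimal.

7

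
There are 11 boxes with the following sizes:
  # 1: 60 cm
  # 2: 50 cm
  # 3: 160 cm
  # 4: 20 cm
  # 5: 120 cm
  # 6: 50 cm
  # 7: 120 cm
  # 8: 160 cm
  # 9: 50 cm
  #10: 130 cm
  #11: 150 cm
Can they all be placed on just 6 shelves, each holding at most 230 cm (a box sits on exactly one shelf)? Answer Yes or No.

Yes

A valid assignment using 6 shelves:
  shelf 1: 160 + 60 = 220
  shelf 2: 160 + 50 + 20 = 230
  shelf 3: 150 + 50 = 200
  shelf 4: 130 + 50 = 180
  shelf 5: 120 = 120
  shelf 6: 120 = 120
Every load is within 230 cm, so 6 shelves suffice.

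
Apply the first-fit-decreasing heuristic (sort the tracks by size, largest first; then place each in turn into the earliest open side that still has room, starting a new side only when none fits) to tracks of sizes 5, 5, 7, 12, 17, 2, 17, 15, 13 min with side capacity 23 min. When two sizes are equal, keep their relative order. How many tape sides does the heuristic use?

Sorted descending: 17, 17, 15, 13, 12, 7, 5, 5, 2.
  17 → side 1 (new)  [load 17/23]
  17 → side 2 (new)  [load 17/23]
  15 → side 3 (new)  [load 15/23]
  13 → side 4 (new)  [load 13/23]
  12 → side 5 (new)  [load 12/23]
  7 → side 3  [load 22/23]
  5 → side 1  [load 22/23]
  5 → side 2  [load 22/23]
  2 → side 4  [load 15/23]
5 tape sides opened.

5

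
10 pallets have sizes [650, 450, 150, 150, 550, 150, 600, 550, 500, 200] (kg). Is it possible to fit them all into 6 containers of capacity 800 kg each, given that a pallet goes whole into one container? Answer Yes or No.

A valid assignment using 6 containers:
  container 1: 650 + 150 = 800
  container 2: 600 + 200 = 800
  container 3: 550 + 150 = 700
  container 4: 550 + 150 = 700
  container 5: 500 = 500
  container 6: 450 = 450
Every load is within 800 kg, so 6 containers suffice.

Yes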